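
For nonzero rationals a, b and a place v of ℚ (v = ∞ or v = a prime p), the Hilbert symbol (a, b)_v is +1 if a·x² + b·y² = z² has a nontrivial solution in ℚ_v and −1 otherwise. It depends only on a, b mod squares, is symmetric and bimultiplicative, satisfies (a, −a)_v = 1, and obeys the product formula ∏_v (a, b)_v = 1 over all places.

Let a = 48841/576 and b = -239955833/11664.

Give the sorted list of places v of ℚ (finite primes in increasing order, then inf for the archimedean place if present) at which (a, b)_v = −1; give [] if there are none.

[]

(a, b) ≡ (1, -17) mod (ℚ^×)²; places V = {2, 3, 13, 17, ∞}.
(a,b)_3: α=-2, u≡1; β=-6, v≡1 (mod 3); (1|3)=+1, (1|3)=+1; sign (−1)^0·+1^-6·+1^-2 = +1.
(a,b)_17: α=2, u≡9; β=5, v≡9 (mod 17); (9|17)=+1, (9|17)=+1; sign (−1)^0·+1^5·+1^2 = +1.
(a,b)_13: α=2, u≡4; β=2, v≡1 (mod 13); (4|13)=+1, (1|13)=+1; sign (−1)^0·+1^2·+1^2 = +1.
(a,b)_∞: sgn(1)=+, sgn(-17)=−, so +1.
(a,b)_2: α=-6, β=-4; u≡1, v≡7 (mod 8); ε(u)ε(v)=0·1, αω(v)=-6·0, βω(u)=-4·0; sum ≡ 0  ⇒  +1.
Ram(a, b) = ∅: the form 1·x² + -17·y² − z² is isotropic over every ℚ_v, so by Hasse–Minkowski it is isotropic over ℚ.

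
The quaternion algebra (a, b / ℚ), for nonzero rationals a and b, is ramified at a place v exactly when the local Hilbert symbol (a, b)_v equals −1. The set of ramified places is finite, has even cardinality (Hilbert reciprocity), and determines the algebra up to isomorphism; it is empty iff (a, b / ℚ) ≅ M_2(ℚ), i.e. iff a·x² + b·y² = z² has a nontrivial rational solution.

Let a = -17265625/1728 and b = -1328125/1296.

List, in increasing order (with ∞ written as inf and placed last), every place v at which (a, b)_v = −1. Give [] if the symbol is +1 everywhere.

[3, 13, 17, inf]

Mod squares: a ≡ -3315, b ≡ -85. Check v ∈ {∞, 2, 3, 5, 13, 17}.
v=5: a=5^7·(≡3), b=5^7·(≡3) mod 5; (3|5)=-1, (3|5)=-1; (−1)^{7·7·2}·(-1)^7·(-1)^7 = +1.
v=2: v_2(a)=-6, v_2(b)=-4; units ≡ 5, 3 (mod 8); ε·ε+αω+βω = 0·1+-6·1+-4·1 ≡ 0  ⇒  (a,b)_2 = +1.
v=17: a=17^1·(≡16), b=17^1·(≡6) mod 17; (16|17)=+1, (6|17)=-1; (−1)^{1·1·8}·(+1)^1·(-1)^1 = -1.
v=∞: -3315 < 0 and -85 < 0  ⇒  (a,b)_∞ = -1.
v=13: a=13^1·(≡6), b=13^0·(≡8) mod 13; (6|13)=-1, (8|13)=-1; (−1)^{1·0·6}·(-1)^0·(-1)^1 = -1.
v=3: a=3^-3·(≡2), b=3^-4·(≡2) mod 3; (2|3)=-1, (2|3)=-1; (−1)^{-3·-4·1}·(-1)^-4·(-1)^-3 = -1.
Ram(-3315, -85) = {3, 13, 17, ∞}; no ℚ_3-point on the conic.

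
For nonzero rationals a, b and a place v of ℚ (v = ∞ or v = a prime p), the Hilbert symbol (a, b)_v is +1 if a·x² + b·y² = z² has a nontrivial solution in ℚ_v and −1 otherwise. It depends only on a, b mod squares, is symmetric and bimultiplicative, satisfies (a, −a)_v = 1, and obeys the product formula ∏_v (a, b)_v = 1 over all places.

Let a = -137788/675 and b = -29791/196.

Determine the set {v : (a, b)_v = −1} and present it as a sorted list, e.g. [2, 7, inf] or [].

(a, b) ≡ (-2109, -31) mod (ℚ^×)²; places V = {2, 3, 5, 7, 19, 31, 37, ∞}.
(a,b)_∞: sgn(-2109)=−, sgn(-31)=−, so -1.
(a,b)_5: α=-2, u≡1; β=0, v≡4 (mod 5); (1|5)=+1, (4|5)=+1; sign (−1)^0·+1^0·+1^-2 = +1.
(a,b)_3: α=-3, u≡2; β=0, v≡2 (mod 3); (2|3)=-1, (2|3)=-1; sign (−1)^0·-1^0·-1^-3 = -1.
(a,b)_19: α=1, u≡12; β=0, v≡16 (mod 19); (12|19)=-1, (16|19)=+1; sign (−1)^0·-1^0·+1^1 = +1.
(a,b)_31: α=0, u≡30; β=3, v≡3 (mod 31); (30|31)=-1, (3|31)=-1; sign (−1)^0·-1^3·-1^0 = -1.
(a,b)_2: α=2, β=-2; u≡3, v≡1 (mod 8); ε(u)ε(v)=1·0, αω(v)=2·0, βω(u)=-2·1; sum ≡ 0  ⇒  +1.
(a,b)_7: α=2, u≡3; β=-2, v≡2 (mod 7); (3|7)=-1, (2|7)=+1; sign (−1)^0·-1^-2·+1^2 = +1.
(a,b)_37: α=1, u≡22; β=0, v≡23 (mod 37); (22|37)=-1, (23|37)=-1; sign (−1)^0·-1^0·-1^1 = -1.
|Ram(-2109, -31)| = 4, even; anisotropic at {3, 31, 37, ∞}.

[3, 31, 37, inf]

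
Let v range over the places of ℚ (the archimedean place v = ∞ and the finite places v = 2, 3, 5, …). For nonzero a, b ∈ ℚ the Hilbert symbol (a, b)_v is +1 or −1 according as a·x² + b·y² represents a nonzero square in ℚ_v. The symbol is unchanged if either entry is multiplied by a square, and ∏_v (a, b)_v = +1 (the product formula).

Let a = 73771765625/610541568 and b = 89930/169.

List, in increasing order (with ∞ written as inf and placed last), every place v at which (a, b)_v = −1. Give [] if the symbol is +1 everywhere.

Mod squares: a ≡ 34, b ≡ 170. Check v ∈ {∞, 2, 3, 5, 7, 13, 17, 23, 31}.
v=5: a=5^6·(≡1), b=5^1·(≡4) mod 5; (1|5)=+1, (4|5)=+1; (−1)^{6·1·2}·(+1)^1·(+1)^6 = +1.
v=3: a=3^-2·(≡1), b=3^0·(≡2) mod 3; (1|3)=+1, (2|3)=-1; (−1)^{-2·0·1}·(+1)^0·(-1)^-2 = +1.
v=∞: 34 > 0 and 170 > 0  ⇒  (a,b)_∞ = +1.
v=23: a=23^0·(≡10), b=23^2·(≡4) mod 23; (10|23)=-1, (4|23)=+1; (−1)^{0·2·11}·(-1)^2·(+1)^0 = +1.
v=7: a=7^-2·(≡3), b=7^0·(≡1) mod 7; (3|7)=-1, (1|7)=+1; (−1)^{-2·0·3}·(-1)^0·(+1)^-2 = +1.
v=31: a=31^2·(≡12), b=31^0·(≡11) mod 31; (12|31)=-1, (11|31)=-1; (−1)^{2·0·15}·(-1)^0·(-1)^2 = +1.
v=17: a=17^3·(≡8), b=17^1·(≡14) mod 17; (8|17)=+1, (14|17)=-1; (−1)^{3·1·8}·(+1)^1·(-1)^3 = -1.
v=13: a=13^-2·(≡7), b=13^-2·(≡9) mod 13; (7|13)=-1, (9|13)=+1; (−1)^{-2·-2·6}·(-1)^-2·(+1)^-2 = +1.
v=2: v_2(a)=-13, v_2(b)=1; units ≡ 1, 5 (mod 8); ε·ε+αω+βω = 0·0+-13·1+1·0 ≡ 1  ⇒  (a,b)_2 = -1.
(34, 170 / ℚ) ramifies at {2, 17}: a division algebra.

[2, 17]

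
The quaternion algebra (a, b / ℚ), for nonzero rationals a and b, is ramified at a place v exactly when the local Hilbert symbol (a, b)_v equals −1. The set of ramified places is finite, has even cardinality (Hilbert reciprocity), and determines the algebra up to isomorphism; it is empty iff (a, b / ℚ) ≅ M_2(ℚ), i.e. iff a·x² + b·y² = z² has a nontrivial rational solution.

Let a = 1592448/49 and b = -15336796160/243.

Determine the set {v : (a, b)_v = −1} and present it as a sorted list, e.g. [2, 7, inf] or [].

(a, b) ≡ (24882, -229245) mod (ℚ^×)²; places V = {2, 3, 5, 7, 11, 13, 17, 29, 31, ∞}.
(a,b)_2: α=7, β=12; u≡1, v≡3 (mod 8); ε(u)ε(v)=0·1, αω(v)=7·1, βω(u)=12·0; sum ≡ 1  ⇒  -1.
(a,b)_13: α=1, u≡1; β=0, v≡9 (mod 13); (1|13)=+1, (9|13)=+1; sign (−1)^0·+1^0·+1^1 = +1.
(a,b)_7: α=-2, u≡4; β=2, v≡5 (mod 7); (4|7)=+1, (5|7)=-1; sign (−1)^0·+1^2·-1^-2 = +1.
(a,b)_5: α=0, u≡2; β=1, v≡1 (mod 5); (2|5)=-1, (1|5)=+1; sign (−1)^0·-1^1·+1^0 = -1.
(a,b)_17: α=0, u≡5; β=1, v≡4 (mod 17); (5|17)=-1, (4|17)=+1; sign (−1)^0·-1^1·+1^0 = -1.
(a,b)_31: α=0, u≡16; β=1, v≡1 (mod 31); (16|31)=+1, (1|31)=+1; sign (−1)^0·+1^1·+1^0 = +1.
(a,b)_3: α=1, u≡2; β=-5, v≡1 (mod 3); (2|3)=-1, (1|3)=+1; sign (−1)^1·-1^-5·+1^1 = +1.
(a,b)_∞: sgn(24882)=+, sgn(-229245)=−, so +1.
(a,b)_11: α=1, u≡6; β=0, v≡7 (mod 11); (6|11)=-1, (7|11)=-1; sign (−1)^0·-1^0·-1^1 = -1.
(a,b)_29: α=1, u≡8; β=1, v≡14 (mod 29); (8|29)=-1, (14|29)=-1; sign (−1)^0·-1^1·-1^1 = +1.
(24882, -229245 / ℚ) ramifies at {2, 5, 11, 17}: a division algebra.

[2, 5, 11, 17]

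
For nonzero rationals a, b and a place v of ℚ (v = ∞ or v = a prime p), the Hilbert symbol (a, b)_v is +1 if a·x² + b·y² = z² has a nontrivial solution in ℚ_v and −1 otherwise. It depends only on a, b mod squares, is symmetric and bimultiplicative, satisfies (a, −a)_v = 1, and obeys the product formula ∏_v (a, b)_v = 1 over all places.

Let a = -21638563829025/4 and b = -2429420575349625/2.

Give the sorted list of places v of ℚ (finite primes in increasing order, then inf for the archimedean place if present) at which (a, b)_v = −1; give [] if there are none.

[2, 11, 13, inf]

Mod squares: a ≡ -969, b ≡ -72930. Check v ∈ {∞, 2, 3, 5, 11, 13, 17, 19}.
v=13: a=13^2·(≡7), b=13^3·(≡11) mod 13; (7|13)=-1, (11|13)=-1; (−1)^{2·3·6}·(-1)^3·(-1)^2 = -1.
v=5: a=5^2·(≡1), b=5^3·(≡4) mod 5; (1|5)=+1, (4|5)=+1; (−1)^{2·3·2}·(+1)^3·(+1)^2 = +1.
v=∞: -969 < 0 and -72930 < 0  ⇒  (a,b)_∞ = -1.
v=2: v_2(a)=-2, v_2(b)=-1; units ≡ 7, 7 (mod 8); ε·ε+αω+βω = 1·1+-2·0+-1·0 ≡ 1  ⇒  (a,b)_2 = -1.
v=11: a=11^4·(≡6), b=11^3·(≡3) mod 11; (6|11)=-1, (3|11)=+1; (−1)^{4·3·5}·(-1)^3·(+1)^4 = -1.
v=19: a=19^3·(≡11), b=19^4·(≡16) mod 19; (11|19)=+1, (16|19)=+1; (−1)^{3·4·9}·(+1)^4·(+1)^3 = +1.
v=3: a=3^1·(≡1), b=3^1·(≡2) mod 3; (1|3)=+1, (2|3)=-1; (−1)^{1·1·1}·(+1)^1·(-1)^1 = +1.
v=17: a=17^1·(≡5), b=17^1·(≡10) mod 17; (5|17)=-1, (10|17)=-1; (−1)^{1·1·8}·(-1)^1·(-1)^1 = +1.
|Ram(-969, -72930)| = 4, even; anisotropic at {2, 11, 13, ∞}.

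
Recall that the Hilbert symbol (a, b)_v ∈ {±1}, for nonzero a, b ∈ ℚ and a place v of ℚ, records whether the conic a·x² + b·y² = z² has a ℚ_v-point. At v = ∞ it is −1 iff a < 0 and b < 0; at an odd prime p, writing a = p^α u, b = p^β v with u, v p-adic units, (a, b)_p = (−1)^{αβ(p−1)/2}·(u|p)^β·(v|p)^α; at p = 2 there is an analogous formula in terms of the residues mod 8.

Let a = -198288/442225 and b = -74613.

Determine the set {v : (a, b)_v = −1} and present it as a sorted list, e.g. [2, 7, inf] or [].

Mod squares: a ≡ -17, b ≡ -74613. Check v ∈ {∞, 2, 3, 5, 7, 11, 17, 19}.
v=17: a=17^1·(≡8), b=17^1·(≡14) mod 17; (8|17)=+1, (14|17)=-1; (−1)^{1·1·8}·(+1)^1·(-1)^1 = -1.
v=∞: -17 < 0 and -74613 < 0  ⇒  (a,b)_∞ = -1.
v=5: a=5^-2·(≡3), b=5^0·(≡2) mod 5; (3|5)=-1, (2|5)=-1; (−1)^{-2·0·2}·(-1)^0·(-1)^-2 = +1.
v=11: a=11^0·(≡3), b=11^1·(≡4) mod 11; (3|11)=+1, (4|11)=+1; (−1)^{0·1·5}·(+1)^1·(+1)^0 = +1.
v=7: a=7^-2·(≡4), b=7^1·(≡2) mod 7; (4|7)=+1, (2|7)=+1; (−1)^{-2·1·3}·(+1)^1·(+1)^-2 = +1.
v=3: a=3^6·(≡1), b=3^1·(≡2) mod 3; (1|3)=+1, (2|3)=-1; (−1)^{6·1·1}·(+1)^1·(-1)^6 = +1.
v=2: v_2(a)=4, v_2(b)=0; units ≡ 7, 3 (mod 8); ε·ε+αω+βω = 1·1+4·1+0·0 ≡ 1  ⇒  (a,b)_2 = -1.
v=19: a=19^-2·(≡8), b=19^1·(≡6) mod 19; (8|19)=-1, (6|19)=+1; (−1)^{-2·1·9}·(-1)^1·(+1)^-2 = -1.
(-17, -74613 / ℚ) ramifies at {2, 17, 19, ∞}: a division algebra.

[2, 17, 19, inf]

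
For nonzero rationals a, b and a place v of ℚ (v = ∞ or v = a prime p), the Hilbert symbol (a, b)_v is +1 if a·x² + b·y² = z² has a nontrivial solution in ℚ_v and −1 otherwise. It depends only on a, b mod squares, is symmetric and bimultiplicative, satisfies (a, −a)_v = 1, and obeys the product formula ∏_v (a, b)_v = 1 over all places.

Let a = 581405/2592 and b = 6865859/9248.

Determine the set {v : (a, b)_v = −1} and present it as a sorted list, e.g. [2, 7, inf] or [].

[5, 7, 11, 19]

Mod squares: a ≡ 10, b ≡ 38038. Check v ∈ {∞, 2, 3, 5, 7, 11, 13, 17, 19, 31}.
v=17: a=17^0·(≡7), b=17^-2·(≡8) mod 17; (7|17)=-1, (8|17)=+1; (−1)^{0·-2·8}·(-1)^-2·(+1)^0 = +1.
v=7: a=7^0·(≡3), b=7^1·(≡4) mod 7; (3|7)=-1, (4|7)=+1; (−1)^{0·1·3}·(-1)^1·(+1)^0 = -1.
v=5: a=5^1·(≡3), b=5^0·(≡3) mod 5; (3|5)=-1, (3|5)=-1; (−1)^{1·0·2}·(-1)^0·(-1)^1 = -1.
v=2: v_2(a)=-5, v_2(b)=-5; units ≡ 5, 3 (mod 8); ε·ε+αω+βω = 0·1+-5·1+-5·1 ≡ 0  ⇒  (a,b)_2 = +1.
v=31: a=31^2·(≡9), b=31^0·(≡1) mod 31; (9|31)=+1, (1|31)=+1; (−1)^{2·0·15}·(+1)^0·(+1)^2 = +1.
v=13: a=13^0·(≡9), b=13^1·(≡1) mod 13; (9|13)=+1, (1|13)=+1; (−1)^{0·1·6}·(+1)^1·(+1)^0 = +1.
v=3: a=3^-4·(≡1), b=3^0·(≡1) mod 3; (1|3)=+1, (1|3)=+1; (−1)^{-4·0·1}·(+1)^0·(+1)^-4 = +1.
v=19: a=19^0·(≡3), b=19^3·(≡5) mod 19; (3|19)=-1, (5|19)=+1; (−1)^{0·3·9}·(-1)^3·(+1)^0 = -1.
v=11: a=11^2·(≡6), b=11^1·(≡5) mod 11; (6|11)=-1, (5|11)=+1; (−1)^{2·1·5}·(-1)^1·(+1)^2 = -1.
v=∞: 10 > 0 and 38038 > 0  ⇒  (a,b)_∞ = +1.
(10, 38038 / ℚ) ramifies at {5, 7, 11, 19}: a division algebra.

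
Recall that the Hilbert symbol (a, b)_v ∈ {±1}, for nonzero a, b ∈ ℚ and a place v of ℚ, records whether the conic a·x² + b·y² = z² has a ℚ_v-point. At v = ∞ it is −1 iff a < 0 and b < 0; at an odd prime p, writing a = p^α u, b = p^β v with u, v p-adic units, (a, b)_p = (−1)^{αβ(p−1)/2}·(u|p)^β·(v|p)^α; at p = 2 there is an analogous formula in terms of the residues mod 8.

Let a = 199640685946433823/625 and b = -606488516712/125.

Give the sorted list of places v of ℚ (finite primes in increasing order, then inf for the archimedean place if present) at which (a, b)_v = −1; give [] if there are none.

[2, 5, 19, 29]

(a, b) ≡ (247, -290) mod (ℚ^×)²; places V = {2, 3, 5, 7, 13, 19, 23, 29, ∞}.
(a,b)_23: α=0, u≡19; β=2, v≡1 (mod 23); (19|23)=-1, (1|23)=+1; sign (−1)^0·-1^2·+1^0 = +1.
(a,b)_2: α=0, β=3; u≡7, v≡7 (mod 8); ε(u)ε(v)=1·1, αω(v)=0·0, βω(u)=3·0; sum ≡ 1  ⇒  -1.
(a,b)_7: α=4, u≡1; β=0, v≡1 (mod 7); (1|7)=+1, (1|7)=+1; sign (−1)^0·+1^0·+1^4 = +1.
(a,b)_29: α=2, u≡11; β=1, v≡19 (mod 29); (11|29)=-1, (19|29)=-1; sign (−1)^0·-1^1·-1^2 = -1.
(a,b)_19: α=3, u≡13; β=2, v≡15 (mod 19); (13|19)=-1, (15|19)=-1; sign (−1)^0·-1^2·-1^3 = -1.
(a,b)_∞: sgn(247)=+, sgn(-290)=−, so +1.
(a,b)_13: α=3, u≡8; β=2, v≡9 (mod 13); (8|13)=-1, (9|13)=+1; sign (−1)^0·-1^2·+1^3 = +1.
(a,b)_5: α=-4, u≡3; β=-3, v≡3 (mod 5); (3|5)=-1, (3|5)=-1; sign (−1)^0·-1^-3·-1^-4 = -1.
(a,b)_3: α=8, u≡1; β=4, v≡1 (mod 3); (1|3)=+1, (1|3)=+1; sign (−1)^0·+1^4·+1^8 = +1.
|Ram(247, -290)| = 4, even; anisotropic at {2, 5, 19, 29}.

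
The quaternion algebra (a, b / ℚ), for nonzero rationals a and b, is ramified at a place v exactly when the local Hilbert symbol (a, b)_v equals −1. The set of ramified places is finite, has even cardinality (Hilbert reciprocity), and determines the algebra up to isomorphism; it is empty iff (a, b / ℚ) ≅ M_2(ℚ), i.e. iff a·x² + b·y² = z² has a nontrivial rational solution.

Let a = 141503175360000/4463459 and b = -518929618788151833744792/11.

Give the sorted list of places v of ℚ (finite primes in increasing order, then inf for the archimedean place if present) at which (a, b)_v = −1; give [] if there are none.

[2, 11, 31, 43]

(a, b) ≡ (1124794, -810898) mod (ℚ^×)²; places V = {2, 3, 5, 7, 11, 13, 29, 31, 41, 43, ∞}.
(a,b)_13: α=-2, u≡8; β=0, v≡12 (mod 13); (8|13)=-1, (12|13)=+1; sign (−1)^0·-1^0·+1^-2 = +1.
(a,b)_29: α=1, u≡23; β=3, v≡13 (mod 29); (23|29)=+1, (13|29)=+1; sign (−1)^0·+1^3·+1^1 = +1.
(a,b)_43: α=1, u≡23; β=2, v≡30 (mod 43); (23|43)=+1, (30|43)=-1; sign (−1)^0·+1^2·-1^1 = -1.
(a,b)_5: α=4, u≡4; β=0, v≡3 (mod 5); (4|5)=+1, (3|5)=-1; sign (−1)^0·+1^0·-1^4 = +1.
(a,b)_41: α=1, u≡40; β=3, v≡8 (mod 41); (40|41)=+1, (8|41)=+1; sign (−1)^0·+1^3·+1^1 = +1.
(a,b)_11: α=-1, u≡3; β=-1, v≡9 (mod 11); (3|11)=+1, (9|11)=+1; sign (−1)^1·+1^-1·+1^-1 = -1.
(a,b)_7: α=-4, u≡5; β=0, v≡3 (mod 7); (5|7)=-1, (3|7)=-1; sign (−1)^0·-1^0·-1^-4 = +1.
(a,b)_3: α=2, u≡1; β=6, v≡2 (mod 3); (1|3)=+1, (2|3)=-1; sign (−1)^0·+1^6·-1^2 = +1.
(a,b)_2: α=9, β=3; u≡5, v≡7 (mod 8); ε(u)ε(v)=0·1, αω(v)=9·0, βω(u)=3·1; sum ≡ 1  ⇒  -1.
(a,b)_∞: sgn(1124794)=+, sgn(-810898)=−, so +1.
(a,b)_31: α=2, u≡27; β=5, v≡23 (mod 31); (27|31)=-1, (23|31)=-1; sign (−1)^0·-1^5·-1^2 = -1.
Ram(1124794, -810898) = {2, 11, 31, 43}; no ℚ_2-point on the conic.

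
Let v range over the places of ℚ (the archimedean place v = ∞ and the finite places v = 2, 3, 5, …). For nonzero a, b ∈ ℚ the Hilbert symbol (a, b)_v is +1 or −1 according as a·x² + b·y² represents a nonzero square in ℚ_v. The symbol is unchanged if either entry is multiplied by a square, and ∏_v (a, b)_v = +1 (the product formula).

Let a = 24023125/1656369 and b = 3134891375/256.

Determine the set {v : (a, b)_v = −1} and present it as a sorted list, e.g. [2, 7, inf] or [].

[5, 7]

(a, b) ≡ (133, 8855) mod (ℚ^×)²; places V = {2, 3, 5, 7, 11, 13, 17, 19, 23, ∞}.
(a,b)_23: α=0, u≡16; β=1, v≡5 (mod 23); (16|23)=+1, (5|23)=-1; sign (−1)^0·+1^1·-1^0 = +1.
(a,b)_17: α=2, u≡10; β=2, v≡15 (mod 17); (10|17)=-1, (15|17)=+1; sign (−1)^0·-1^2·+1^2 = +1.
(a,b)_11: α=-2, u≡1; β=1, v≡8 (mod 11); (1|11)=+1, (8|11)=-1; sign (−1)^0·+1^1·-1^-2 = +1.
(a,b)_2: α=0, β=-8; u≡5, v≡7 (mod 8); ε(u)ε(v)=0·1, αω(v)=0·0, βω(u)=-8·1; sum ≡ 0  ⇒  +1.
(a,b)_13: α=-2, u≡4; β=0, v≡2 (mod 13); (4|13)=+1, (2|13)=-1; sign (−1)^0·+1^0·-1^-2 = +1.
(a,b)_7: α=1, u≡6; β=3, v≡3 (mod 7); (6|7)=-1, (3|7)=-1; sign (−1)^1·-1^3·-1^1 = -1.
(a,b)_∞: sgn(133)=+, sgn(8855)=+, so +1.
(a,b)_19: α=1, u≡16; β=0, v≡4 (mod 19); (16|19)=+1, (4|19)=+1; sign (−1)^0·+1^0·+1^1 = +1.
(a,b)_3: α=-4, u≡1; β=0, v≡2 (mod 3); (1|3)=+1, (2|3)=-1; sign (−1)^0·+1^0·-1^-4 = +1.
(a,b)_5: α=4, u≡3; β=3, v≡1 (mod 5); (3|5)=-1, (1|5)=+1; sign (−1)^0·-1^3·+1^4 = -1.
Ram(133, 8855) = {5, 7}; no ℚ_5-point on the conic.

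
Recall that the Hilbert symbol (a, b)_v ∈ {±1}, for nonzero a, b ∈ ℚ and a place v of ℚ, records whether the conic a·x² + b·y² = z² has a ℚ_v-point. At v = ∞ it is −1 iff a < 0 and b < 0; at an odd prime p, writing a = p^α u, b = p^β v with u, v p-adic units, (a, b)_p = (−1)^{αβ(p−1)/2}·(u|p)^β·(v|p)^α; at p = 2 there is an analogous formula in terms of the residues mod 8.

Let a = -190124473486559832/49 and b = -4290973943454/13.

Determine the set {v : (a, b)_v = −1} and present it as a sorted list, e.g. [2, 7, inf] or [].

[11, 19, 53, inf]

(a, b) ≡ (-355718, -1172678) mod (ℚ^×)²; places V = {2, 3, 7, 11, 13, 19, 23, 37, 53, ∞}.
(a,b)_23: α=1, u≡8; β=1, v≡20 (mod 23); (8|23)=+1, (20|23)=-1; sign (−1)^1·+1^1·-1^1 = +1.
(a,b)_3: α=2, u≡1; β=2, v≡1 (mod 3); (1|3)=+1, (1|3)=+1; sign (−1)^0·+1^2·+1^2 = +1.
(a,b)_13: α=0, u≡4; β=-1, v≡10 (mod 13); (4|13)=+1, (10|13)=+1; sign (−1)^0·+1^-1·+1^0 = +1.
(a,b)_53: α=2, u≡19; β=1, v≡10 (mod 53); (19|53)=-1, (10|53)=+1; sign (−1)^0·-1^1·+1^2 = -1.
(a,b)_7: α=-2, u≡4; β=0, v≡2 (mod 7); (4|7)=+1, (2|7)=+1; sign (−1)^0·+1^0·+1^-2 = +1.
(a,b)_19: α=3, u≡15; β=2, v≡15 (mod 19); (15|19)=-1, (15|19)=-1; sign (−1)^0·-1^2·-1^3 = -1.
(a,b)_37: α=1, u≡19; β=1, v≡18 (mod 37); (19|37)=-1, (18|37)=-1; sign (−1)^0·-1^1·-1^1 = +1.
(a,b)_2: α=3, β=1; u≡5, v≡5 (mod 8); ε(u)ε(v)=0·0, αω(v)=3·1, βω(u)=1·1; sum ≡ 0  ⇒  +1.
(a,b)_∞: sgn(-355718)=−, sgn(-1172678)=−, so -1.
(a,b)_11: α=5, u≡8; β=4, v≡10 (mod 11); (8|11)=-1, (10|11)=-1; sign (−1)^0·-1^4·-1^5 = -1.
Ram(-355718, -1172678) = {11, 19, 53, ∞}; no ℚ_11-point on the conic.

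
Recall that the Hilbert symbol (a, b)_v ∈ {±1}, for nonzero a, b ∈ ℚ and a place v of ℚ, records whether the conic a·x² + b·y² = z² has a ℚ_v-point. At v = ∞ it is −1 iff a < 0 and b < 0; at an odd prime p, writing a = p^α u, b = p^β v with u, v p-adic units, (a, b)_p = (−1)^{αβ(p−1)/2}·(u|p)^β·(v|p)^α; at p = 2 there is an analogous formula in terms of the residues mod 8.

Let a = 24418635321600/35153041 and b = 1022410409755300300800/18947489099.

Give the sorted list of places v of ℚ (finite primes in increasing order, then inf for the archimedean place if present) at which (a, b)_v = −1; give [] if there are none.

Mod squares: a ≡ 3441, b ≡ 22. Check v ∈ {∞, 2, 3, 5, 7, 11, 13, 31, 37}.
v=3: a=3^9·(≡1), b=3^12·(≡1) mod 3; (1|3)=+1, (1|3)=+1; (−1)^{9·12·1}·(+1)^12·(+1)^9 = +1.
v=∞: 3441 > 0 and 22 > 0  ⇒  (a,b)_∞ = +1.
v=37: a=37^1·(≡19), b=37^2·(≡18) mod 37; (19|37)=-1, (18|37)=-1; (−1)^{1·2·18}·(-1)^2·(-1)^1 = -1.
v=5: a=5^2·(≡4), b=5^2·(≡3) mod 5; (4|5)=+1, (3|5)=-1; (−1)^{2·2·2}·(+1)^2·(-1)^2 = +1.
v=13: a=13^2·(≡12), b=13^4·(≡9) mod 13; (12|13)=+1, (9|13)=+1; (−1)^{2·4·6}·(+1)^4·(+1)^2 = +1.
v=2: v_2(a)=8, v_2(b)=11; units ≡ 1, 3 (mod 8); ε·ε+αω+βω = 0·1+8·1+11·0 ≡ 0  ⇒  (a,b)_2 = +1.
v=31: a=31^1·(≡2), b=31^2·(≡17) mod 31; (2|31)=+1, (17|31)=-1; (−1)^{1·2·15}·(+1)^2·(-1)^1 = -1.
v=7: a=7^-4·(≡4), b=7^-6·(≡1) mod 7; (4|7)=+1, (1|7)=+1; (−1)^{-4·-6·3}·(+1)^-6·(+1)^-4 = +1.
v=11: a=11^-4·(≡1), b=11^-5·(≡8) mod 11; (1|11)=+1, (8|11)=-1; (−1)^{-4·-5·5}·(+1)^-5·(-1)^-4 = +1.
(3441, 22 / ℚ) ramifies at {31, 37}: a division algebra.

[31, 37]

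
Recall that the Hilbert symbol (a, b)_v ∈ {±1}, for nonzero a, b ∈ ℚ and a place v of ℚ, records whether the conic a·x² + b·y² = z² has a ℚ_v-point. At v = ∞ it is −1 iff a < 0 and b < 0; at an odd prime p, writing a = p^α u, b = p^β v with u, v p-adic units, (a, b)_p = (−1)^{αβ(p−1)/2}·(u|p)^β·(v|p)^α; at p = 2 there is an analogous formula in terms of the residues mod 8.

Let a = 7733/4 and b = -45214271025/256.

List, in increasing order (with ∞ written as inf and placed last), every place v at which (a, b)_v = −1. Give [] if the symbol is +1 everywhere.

Mod squares: a ≡ 7733, b ≡ -26961. Check v ∈ {∞, 2, 3, 5, 7, 11, 19, 37, 43}.
v=43: a=43^0·(≡9), b=43^1·(≡33) mod 43; (9|43)=+1, (33|43)=-1; (−1)^{0·1·21}·(+1)^1·(-1)^0 = +1.
v=2: v_2(a)=-2, v_2(b)=-8; units ≡ 5, 7 (mod 8); ε·ε+αω+βω = 0·1+-2·0+-8·1 ≡ 0  ⇒  (a,b)_2 = +1.
v=19: a=19^1·(≡2), b=19^1·(≡6) mod 19; (2|19)=-1, (6|19)=+1; (−1)^{1·1·9}·(-1)^1·(+1)^1 = +1.
v=∞: 7733 > 0 and -26961 < 0  ⇒  (a,b)_∞ = +1.
v=37: a=37^1·(≡6), b=37^2·(≡21) mod 37; (6|37)=-1, (21|37)=+1; (−1)^{1·2·18}·(-1)^2·(+1)^1 = +1.
v=11: a=11^1·(≡8), b=11^1·(≡6) mod 11; (8|11)=-1, (6|11)=-1; (−1)^{1·1·5}·(-1)^1·(-1)^1 = -1.
v=3: a=3^0·(≡2), b=3^1·(≡1) mod 3; (2|3)=-1, (1|3)=+1; (−1)^{0·1·1}·(-1)^1·(+1)^0 = -1.
v=7: a=7^0·(≡3), b=7^2·(≡5) mod 7; (3|7)=-1, (5|7)=-1; (−1)^{0·2·3}·(-1)^2·(-1)^0 = +1.
v=5: a=5^0·(≡2), b=5^2·(≡4) mod 5; (2|5)=-1, (4|5)=+1; (−1)^{0·2·2}·(-1)^2·(+1)^0 = +1.
Ram(7733, -26961) = {3, 11}; no ℚ_3-point on the conic.

[3, 11]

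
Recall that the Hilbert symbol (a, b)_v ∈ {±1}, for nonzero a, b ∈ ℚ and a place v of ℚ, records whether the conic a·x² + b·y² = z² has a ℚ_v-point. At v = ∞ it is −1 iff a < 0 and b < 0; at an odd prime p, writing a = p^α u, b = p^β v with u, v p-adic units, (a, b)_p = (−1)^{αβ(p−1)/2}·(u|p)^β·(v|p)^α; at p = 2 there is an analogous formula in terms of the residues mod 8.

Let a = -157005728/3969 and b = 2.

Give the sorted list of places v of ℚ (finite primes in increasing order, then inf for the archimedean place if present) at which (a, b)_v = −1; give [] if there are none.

(a, b) ≡ (-81098, 2) mod (ℚ^×)²; places V = {2, 3, 7, 11, 23, 41, 43, ∞}.
(a,b)_41: α=1, u≡1; β=0, v≡2 (mod 41); (1|41)=+1, (2|41)=+1; sign (−1)^0·+1^0·+1^1 = +1.
(a,b)_∞: sgn(-81098)=−, sgn(2)=+, so +1.
(a,b)_23: α=1, u≡12; β=0, v≡2 (mod 23); (12|23)=+1, (2|23)=+1; sign (−1)^0·+1^0·+1^1 = +1.
(a,b)_7: α=-2, u≡4; β=0, v≡2 (mod 7); (4|7)=+1, (2|7)=+1; sign (−1)^0·+1^0·+1^-2 = +1.
(a,b)_43: α=1, u≡17; β=0, v≡2 (mod 43); (17|43)=+1, (2|43)=-1; sign (−1)^0·+1^0·-1^1 = -1.
(a,b)_3: α=-4, u≡1; β=0, v≡2 (mod 3); (1|3)=+1, (2|3)=-1; sign (−1)^0·+1^0·-1^-4 = +1.
(a,b)_11: α=2, u≡4; β=0, v≡2 (mod 11); (4|11)=+1, (2|11)=-1; sign (−1)^0·+1^0·-1^2 = +1.
(a,b)_2: α=5, β=1; u≡3, v≡1 (mod 8); ε(u)ε(v)=1·0, αω(v)=5·0, βω(u)=1·1; sum ≡ 1  ⇒  -1.
|Ram(-81098, 2)| = 2, even; anisotropic at {2, 43}.

[2, 43]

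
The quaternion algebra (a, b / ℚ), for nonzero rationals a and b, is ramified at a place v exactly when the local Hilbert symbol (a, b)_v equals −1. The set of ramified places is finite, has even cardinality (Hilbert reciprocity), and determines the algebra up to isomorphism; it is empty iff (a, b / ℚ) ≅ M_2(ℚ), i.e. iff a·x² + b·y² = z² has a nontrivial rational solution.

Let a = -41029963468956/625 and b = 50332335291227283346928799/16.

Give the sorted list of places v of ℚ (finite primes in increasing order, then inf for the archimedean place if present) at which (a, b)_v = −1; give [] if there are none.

[11, 41]

(a, b) ≡ (-287155759, 1271) mod (ℚ^×)²; places V = {2, 3, 5, 7, 11, 19, 23, 31, 41, 47, ∞}.
(a,b)_11: α=1, u≡8; β=4, v≡2 (mod 11); (8|11)=-1, (2|11)=-1; sign (−1)^0·-1^4·-1^1 = -1.
(a,b)_47: α=1, u≡6; β=2, v≡42 (mod 47); (6|47)=+1, (42|47)=+1; sign (−1)^0·+1^2·+1^1 = +1.
(a,b)_7: α=2, u≡3; β=2, v≡1 (mod 7); (3|7)=-1, (1|7)=+1; sign (−1)^0·-1^2·+1^2 = +1.
(a,b)_41: α=1, u≡22; β=3, v≡5 (mod 41); (22|41)=-1, (5|41)=+1; sign (−1)^0·-1^3·+1^1 = -1.
(a,b)_23: α=1, u≡22; β=2, v≡3 (mod 23); (22|23)=-1, (3|23)=+1; sign (−1)^0·-1^2·+1^1 = +1.
(a,b)_31: α=1, u≡21; β=3, v≡14 (mod 31); (21|31)=-1, (14|31)=+1; sign (−1)^1·-1^3·+1^1 = +1.
(a,b)_19: α=1, u≡12; β=2, v≡6 (mod 19); (12|19)=-1, (6|19)=+1; sign (−1)^0·-1^2·+1^1 = +1.
(a,b)_∞: sgn(-287155759)=−, sgn(1271)=+, so +1.
(a,b)_3: α=6, u≡2; β=4, v≡2 (mod 3); (2|3)=-1, (2|3)=-1; sign (−1)^0·-1^4·-1^6 = +1.
(a,b)_5: α=-4, u≡4; β=0, v≡4 (mod 5); (4|5)=+1, (4|5)=+1; sign (−1)^0·+1^0·+1^-4 = +1.
(a,b)_2: α=2, β=-4; u≡1, v≡7 (mod 8); ε(u)ε(v)=0·1, αω(v)=2·0, βω(u)=-4·0; sum ≡ 0  ⇒  +1.
(-287155759, 1271 / ℚ) ramifies at {11, 41}: a division algebra.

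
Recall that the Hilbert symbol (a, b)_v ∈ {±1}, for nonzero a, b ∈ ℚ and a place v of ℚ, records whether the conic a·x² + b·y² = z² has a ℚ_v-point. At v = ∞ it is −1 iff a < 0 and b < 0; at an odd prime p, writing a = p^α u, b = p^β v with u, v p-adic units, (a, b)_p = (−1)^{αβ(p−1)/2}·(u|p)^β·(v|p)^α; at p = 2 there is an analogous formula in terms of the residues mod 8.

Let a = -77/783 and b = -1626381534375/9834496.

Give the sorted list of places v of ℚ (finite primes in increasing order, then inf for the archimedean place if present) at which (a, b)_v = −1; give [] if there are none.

[11, 19, 23, inf]

(a, b) ≡ (-6699, -190095) mod (ℚ^×)²; places V = {2, 3, 5, 7, 11, 13, 19, 23, 29, ∞}.
(a,b)_23: α=0, u≡15; β=1, v≡21 (mod 23); (15|23)=-1, (21|23)=-1; sign (−1)^0·-1^1·-1^0 = -1.
(a,b)_2: α=0, β=-12; u≡5, v≡1 (mod 8); ε(u)ε(v)=0·0, αω(v)=0·0, βω(u)=-12·1; sum ≡ 0  ⇒  +1.
(a,b)_5: α=0, u≡1; β=5, v≡4 (mod 5); (1|5)=+1, (4|5)=+1; sign (−1)^0·+1^5·+1^0 = +1.
(a,b)_7: α=1, u≡4; β=-4, v≡4 (mod 7); (4|7)=+1, (4|7)=+1; sign (−1)^0·+1^-4·+1^1 = +1.
(a,b)_∞: sgn(-6699)=−, sgn(-190095)=−, so -1.
(a,b)_11: α=1, u≡2; β=0, v≡7 (mod 11); (2|11)=-1, (7|11)=-1; sign (−1)^0·-1^0·-1^1 = -1.
(a,b)_29: α=-1, u≡24; β=1, v≡28 (mod 29); (24|29)=+1, (28|29)=+1; sign (−1)^0·+1^1·+1^-1 = +1.
(a,b)_19: α=0, u≡14; β=1, v≡8 (mod 19); (14|19)=-1, (8|19)=-1; sign (−1)^0·-1^1·-1^0 = -1.
(a,b)_13: α=0, u≡9; β=2, v≡10 (mod 13); (9|13)=+1, (10|13)=+1; sign (−1)^0·+1^2·+1^0 = +1.
(a,b)_3: α=-3, u≡2; β=5, v≡1 (mod 3); (2|3)=-1, (1|3)=+1; sign (−1)^1·-1^5·+1^-3 = +1.
(-6699, -190095 / ℚ) ramifies at {11, 19, 23, ∞}: a division algebra.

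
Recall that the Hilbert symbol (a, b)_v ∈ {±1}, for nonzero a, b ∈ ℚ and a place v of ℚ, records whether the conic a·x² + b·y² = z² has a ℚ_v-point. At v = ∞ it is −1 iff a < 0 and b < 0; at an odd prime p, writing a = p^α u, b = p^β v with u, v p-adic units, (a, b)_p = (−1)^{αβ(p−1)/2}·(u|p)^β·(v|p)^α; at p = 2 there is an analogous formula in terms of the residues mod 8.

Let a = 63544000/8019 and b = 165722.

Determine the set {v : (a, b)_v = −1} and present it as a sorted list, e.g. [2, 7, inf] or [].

(a, b) ≡ (2585, 165722) mod (ℚ^×)²; places V = {2, 3, 5, 11, 13, 41, 43, 47, ∞}.
(a,b)_47: α=1, u≡21; β=1, v≡1 (mod 47); (21|47)=+1, (1|47)=+1; sign (−1)^1·+1^1·+1^1 = -1.
(a,b)_∞: sgn(2585)=+, sgn(165722)=+, so +1.
(a,b)_3: α=-6, u≡2; β=0, v≡2 (mod 3); (2|3)=-1, (2|3)=-1; sign (−1)^0·-1^0·-1^-6 = +1.
(a,b)_2: α=6, β=1; u≡1, v≡5 (mod 8); ε(u)ε(v)=0·0, αω(v)=6·1, βω(u)=1·0; sum ≡ 0  ⇒  +1.
(a,b)_5: α=3, u≡3; β=0, v≡2 (mod 5); (3|5)=-1, (2|5)=-1; sign (−1)^0·-1^0·-1^3 = -1.
(a,b)_41: α=0, u≡37; β=1, v≡24 (mod 41); (37|41)=+1, (24|41)=-1; sign (−1)^0·+1^1·-1^0 = +1.
(a,b)_43: α=0, u≡5; β=1, v≡27 (mod 43); (5|43)=-1, (27|43)=-1; sign (−1)^0·-1^1·-1^0 = -1.
(a,b)_13: α=2, u≡6; β=0, v≡11 (mod 13); (6|13)=-1, (11|13)=-1; sign (−1)^0·-1^0·-1^2 = +1.
(a,b)_11: α=-1, u≡1; β=0, v≡7 (mod 11); (1|11)=+1, (7|11)=-1; sign (−1)^0·+1^0·-1^-1 = -1.
|Ram(2585, 165722)| = 4, even; anisotropic at {5, 11, 43, 47}.

[5, 11, 43, 47]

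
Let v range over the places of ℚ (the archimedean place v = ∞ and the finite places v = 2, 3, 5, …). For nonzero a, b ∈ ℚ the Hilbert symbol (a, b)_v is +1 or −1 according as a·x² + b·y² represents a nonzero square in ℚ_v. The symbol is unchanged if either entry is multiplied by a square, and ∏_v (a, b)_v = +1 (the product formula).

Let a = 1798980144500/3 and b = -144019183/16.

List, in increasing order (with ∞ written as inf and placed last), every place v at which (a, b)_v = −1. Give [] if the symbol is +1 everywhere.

(a, b) ≡ (15, -59983) mod (ℚ^×)²; places V = {2, 3, 5, 7, 11, 19, 41, ∞}.
(a,b)_41: α=2, u≡27; β=1, v≡11 (mod 41); (27|41)=-1, (11|41)=-1; sign (−1)^0·-1^1·-1^2 = -1.
(a,b)_11: α=2, u≡4; β=1, v≡4 (mod 11); (4|11)=+1, (4|11)=+1; sign (−1)^0·+1^1·+1^2 = +1.
(a,b)_5: α=3, u≡2; β=0, v≡2 (mod 5); (2|5)=-1, (2|5)=-1; sign (−1)^0·-1^0·-1^3 = -1.
(a,b)_2: α=2, β=-4; u≡7, v≡1 (mod 8); ε(u)ε(v)=1·0, αω(v)=2·0, βω(u)=-4·0; sum ≡ 0  ⇒  +1.
(a,b)_3: α=-1, u≡2; β=0, v≡2 (mod 3); (2|3)=-1, (2|3)=-1; sign (−1)^0·-1^0·-1^-1 = -1.
(a,b)_∞: sgn(15)=+, sgn(-59983)=−, so +1.
(a,b)_19: α=2, u≡18; β=1, v≡7 (mod 19); (18|19)=-1, (7|19)=+1; sign (−1)^0·-1^1·+1^2 = -1.
(a,b)_7: α=2, u≡1; β=5, v≡3 (mod 7); (1|7)=+1, (3|7)=-1; sign (−1)^0·+1^5·-1^2 = +1.
Ram(15, -59983) = {3, 5, 19, 41}; no ℚ_3-point on the conic.

[3, 5, 19, 41]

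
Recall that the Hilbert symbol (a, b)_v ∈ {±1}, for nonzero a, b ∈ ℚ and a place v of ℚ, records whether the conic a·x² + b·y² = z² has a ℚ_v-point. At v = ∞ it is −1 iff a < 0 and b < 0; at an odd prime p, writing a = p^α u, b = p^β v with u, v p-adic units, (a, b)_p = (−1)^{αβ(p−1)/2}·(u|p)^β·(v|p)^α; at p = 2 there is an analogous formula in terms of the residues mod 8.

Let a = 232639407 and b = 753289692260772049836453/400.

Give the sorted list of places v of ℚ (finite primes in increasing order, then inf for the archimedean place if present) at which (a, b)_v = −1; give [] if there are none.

[11, 17]

Mod squares: a ≡ 527527, b ≡ 5797. Check v ∈ {∞, 2, 3, 5, 7, 11, 13, 17, 31}.
v=3: a=3^2·(≡1), b=3^4·(≡1) mod 3; (1|3)=+1, (1|3)=+1; (−1)^{2·4·1}·(+1)^4·(+1)^2 = +1.
v=31: a=31^1·(≡17), b=31^3·(≡5) mod 31; (17|31)=-1, (5|31)=+1; (−1)^{1·3·15}·(-1)^3·(+1)^1 = +1.
v=2: v_2(a)=0, v_2(b)=-4; units ≡ 7, 5 (mod 8); ε·ε+αω+βω = 1·0+0·1+-4·0 ≡ 0  ⇒  (a,b)_2 = +1.
v=13: a=13^1·(≡7), b=13^2·(≡4) mod 13; (7|13)=-1, (4|13)=+1; (−1)^{1·2·6}·(-1)^2·(+1)^1 = +1.
v=5: a=5^0·(≡2), b=5^-2·(≡3) mod 5; (2|5)=-1, (3|5)=-1; (−1)^{0·-2·2}·(-1)^-2·(-1)^0 = +1.
v=11: a=11^1·(≡8), b=11^3·(≡7) mod 11; (8|11)=-1, (7|11)=-1; (−1)^{1·3·5}·(-1)^3·(-1)^1 = -1.
v=∞: 527527 > 0 and 5797 > 0  ⇒  (a,b)_∞ = +1.
v=7: a=7^3·(≡5), b=7^10·(≡4) mod 7; (5|7)=-1, (4|7)=+1; (−1)^{3·10·3}·(-1)^10·(+1)^3 = +1.
v=17: a=17^1·(≡11), b=17^3·(≡16) mod 17; (11|17)=-1, (16|17)=+1; (−1)^{1·3·8}·(-1)^3·(+1)^1 = -1.
(527527, 5797 / ℚ) ramifies at {11, 17}: a division algebra.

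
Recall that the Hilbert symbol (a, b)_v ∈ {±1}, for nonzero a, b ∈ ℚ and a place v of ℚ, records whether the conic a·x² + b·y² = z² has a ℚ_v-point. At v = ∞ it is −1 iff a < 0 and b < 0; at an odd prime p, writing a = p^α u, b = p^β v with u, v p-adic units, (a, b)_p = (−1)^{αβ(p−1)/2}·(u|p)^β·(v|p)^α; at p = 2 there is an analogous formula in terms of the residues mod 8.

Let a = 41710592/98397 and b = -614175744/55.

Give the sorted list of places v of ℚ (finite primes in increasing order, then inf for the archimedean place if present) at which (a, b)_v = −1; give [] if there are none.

[3, 7, 11, 13]

(a, b) ≡ (1001, -1155) mod (ℚ^×)²; places V = {2, 3, 5, 7, 11, 13, 23, 29, ∞}.
(a,b)_7: α=1, u≡5; β=1, v≡6 (mod 7); (5|7)=-1, (6|7)=-1; sign (−1)^1·-1^1·-1^1 = -1.
(a,b)_5: α=0, u≡1; β=-1, v≡1 (mod 5); (1|5)=+1, (1|5)=+1; sign (−1)^0·+1^-1·+1^0 = +1.
(a,b)_∞: sgn(1001)=+, sgn(-1155)=−, so +1.
(a,b)_11: α=1, u≡9; β=-1, v≡1 (mod 11); (9|11)=+1, (1|11)=+1; sign (−1)^1·+1^-1·+1^1 = -1.
(a,b)_23: α=2, u≡9; β=0, v≡2 (mod 23); (9|23)=+1, (2|23)=+1; sign (−1)^0·+1^0·+1^2 = +1.
(a,b)_13: α=-1, u≡9; β=4, v≡8 (mod 13); (9|13)=+1, (8|13)=-1; sign (−1)^0·+1^4·-1^-1 = -1.
(a,b)_29: α=-2, u≡8; β=0, v≡9 (mod 29); (8|29)=-1, (9|29)=+1; sign (−1)^0·-1^0·+1^-2 = +1.
(a,b)_2: α=10, β=10; u≡1, v≡5 (mod 8); ε(u)ε(v)=0·0, αω(v)=10·1, βω(u)=10·0; sum ≡ 0  ⇒  +1.
(a,b)_3: α=-2, u≡2; β=1, v≡2 (mod 3); (2|3)=-1, (2|3)=-1; sign (−1)^0·-1^1·-1^-2 = -1.
|Ram(1001, -1155)| = 4, even; anisotropic at {3, 7, 11, 13}.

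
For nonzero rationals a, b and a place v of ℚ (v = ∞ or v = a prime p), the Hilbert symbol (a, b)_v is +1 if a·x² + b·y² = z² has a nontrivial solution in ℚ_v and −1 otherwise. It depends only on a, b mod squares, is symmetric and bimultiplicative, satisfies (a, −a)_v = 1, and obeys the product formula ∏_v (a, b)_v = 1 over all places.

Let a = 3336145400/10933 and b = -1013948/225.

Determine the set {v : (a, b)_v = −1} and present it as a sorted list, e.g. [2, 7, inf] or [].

Mod squares: a ≡ 24518, b ≡ -253487. Check v ∈ {∞, 2, 3, 5, 7, 13, 17, 19, 23, 29, 31, 37, 41}.
v=19: a=19^2·(≡13), b=19^0·(≡17) mod 19; (13|19)=-1, (17|19)=+1; (−1)^{2·0·9}·(-1)^0·(+1)^2 = +1.
v=13: a=13^-1·(≡9), b=13^1·(≡1) mod 13; (9|13)=+1, (1|13)=+1; (−1)^{-1·1·6}·(+1)^1·(+1)^-1 = +1.
v=5: a=5^2·(≡2), b=5^-2·(≡3) mod 5; (2|5)=-1, (3|5)=-1; (−1)^{2·-2·2}·(-1)^-2·(-1)^2 = +1.
v=41: a=41^1·(≡19), b=41^0·(≡36) mod 41; (19|41)=-1, (36|41)=+1; (−1)^{1·0·20}·(-1)^0·(+1)^1 = +1.
v=17: a=17^0·(≡9), b=17^1·(≡15) mod 17; (9|17)=+1, (15|17)=+1; (−1)^{0·1·8}·(+1)^1·(+1)^0 = +1.
v=2: v_2(a)=3, v_2(b)=2; units ≡ 3, 1 (mod 8); ε·ε+αω+βω = 1·0+3·0+2·1 ≡ 0  ⇒  (a,b)_2 = +1.
v=∞: 24518 > 0 and -253487 < 0  ⇒  (a,b)_∞ = +1.
v=23: a=23^1·(≡3), b=23^0·(≡17) mod 23; (3|23)=+1, (17|23)=-1; (−1)^{1·0·11}·(+1)^0·(-1)^1 = -1.
v=37: a=37^0·(≡8), b=37^1·(≡29) mod 37; (8|37)=-1, (29|37)=-1; (−1)^{0·1·18}·(-1)^1·(-1)^0 = -1.
v=3: a=3^0·(≡2), b=3^-2·(≡1) mod 3; (2|3)=-1, (1|3)=+1; (−1)^{0·-2·1}·(-1)^-2·(+1)^0 = +1.
v=31: a=31^0·(≡20), b=31^1·(≡19) mod 31; (20|31)=+1, (19|31)=+1; (−1)^{0·1·15}·(+1)^1·(+1)^0 = +1.
v=29: a=29^-2·(≡28), b=29^0·(≡3) mod 29; (28|29)=+1, (3|29)=-1; (−1)^{-2·0·14}·(+1)^0·(-1)^-2 = +1.
v=7: a=7^2·(≡4), b=7^0·(≡2) mod 7; (4|7)=+1, (2|7)=+1; (−1)^{2·0·3}·(+1)^0·(+1)^2 = +1.
Ram(24518, -253487) = {23, 37}; no ℚ_23-point on the conic.

[23, 37]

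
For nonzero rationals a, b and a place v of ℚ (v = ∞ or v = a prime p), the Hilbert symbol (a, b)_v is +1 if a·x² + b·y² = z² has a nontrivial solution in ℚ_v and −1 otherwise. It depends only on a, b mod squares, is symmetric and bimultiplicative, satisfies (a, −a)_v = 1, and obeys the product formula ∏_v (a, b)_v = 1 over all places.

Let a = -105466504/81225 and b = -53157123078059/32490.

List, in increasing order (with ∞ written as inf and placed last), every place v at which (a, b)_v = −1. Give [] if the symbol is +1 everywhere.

[13, inf]

(a, b) ≡ (-754, -110) mod (ℚ^×)²; places V = {2, 3, 5, 7, 11, 13, 17, 19, 29, ∞}.
(a,b)_∞: sgn(-754)=−, sgn(-110)=−, so -1.
(a,b)_2: α=3, β=-1; u≡7, v≡1 (mod 8); ε(u)ε(v)=1·0, αω(v)=3·0, βω(u)=-1·0; sum ≡ 0  ⇒  +1.
(a,b)_13: α=1, u≡11; β=2, v≡8 (mod 13); (11|13)=-1, (8|13)=-1; sign (−1)^0·-1^2·-1^1 = -1.
(a,b)_7: α=0, u≡1; β=6, v≡2 (mod 7); (1|7)=+1, (2|7)=+1; sign (−1)^0·+1^6·+1^0 = +1.
(a,b)_17: α=2, u≡14; β=2, v≡9 (mod 17); (14|17)=-1, (9|17)=+1; sign (−1)^0·-1^2·+1^2 = +1.
(a,b)_19: α=-2, u≡4; β=-2, v≡7 (mod 19); (4|19)=+1, (7|19)=+1; sign (−1)^0·+1^-2·+1^-2 = +1.
(a,b)_29: α=1, u≡15; β=2, v≡22 (mod 29); (15|29)=-1, (22|29)=+1; sign (−1)^0·-1^2·+1^1 = +1.
(a,b)_5: α=-2, u≡4; β=-1, v≡2 (mod 5); (4|5)=+1, (2|5)=-1; sign (−1)^0·+1^-1·-1^-2 = +1.
(a,b)_11: α=2, u≡5; β=1, v≡5 (mod 11); (5|11)=+1, (5|11)=+1; sign (−1)^0·+1^1·+1^2 = +1.
(a,b)_3: α=-2, u≡2; β=-2, v≡1 (mod 3); (2|3)=-1, (1|3)=+1; sign (−1)^0·-1^-2·+1^-2 = +1.
(-754, -110 / ℚ) ramifies at {13, ∞}: a division algebra.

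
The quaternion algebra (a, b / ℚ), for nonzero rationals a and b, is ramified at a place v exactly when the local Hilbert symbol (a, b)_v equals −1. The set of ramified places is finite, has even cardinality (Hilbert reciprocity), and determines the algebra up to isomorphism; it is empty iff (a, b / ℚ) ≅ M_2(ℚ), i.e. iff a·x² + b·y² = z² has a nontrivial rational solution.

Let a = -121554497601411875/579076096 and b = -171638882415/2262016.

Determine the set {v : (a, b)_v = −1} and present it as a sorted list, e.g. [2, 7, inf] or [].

Mod squares: a ≡ -11, b ≡ -15015. Check v ∈ {∞, 2, 3, 5, 7, 11, 13, 23, 41, 47}.
v=2: v_2(a)=-18, v_2(b)=-10; units ≡ 5, 1 (mod 8); ε·ε+αω+βω = 0·0+-18·0+-10·1 ≡ 0  ⇒  (a,b)_2 = +1.
v=5: a=5^4·(≡1), b=5^1·(≡2) mod 5; (1|5)=+1, (2|5)=-1; (−1)^{4·1·2}·(+1)^1·(-1)^4 = +1.
v=41: a=41^2·(≡19), b=41^0·(≡39) mod 41; (19|41)=-1, (39|41)=+1; (−1)^{2·0·20}·(-1)^0·(+1)^2 = +1.
v=11: a=11^1·(≡7), b=11^1·(≡8) mod 11; (7|11)=-1, (8|11)=-1; (−1)^{1·1·5}·(-1)^1·(-1)^1 = -1.
v=3: a=3^0·(≡1), b=3^3·(≡2) mod 3; (1|3)=+1, (2|3)=-1; (−1)^{0·3·1}·(+1)^3·(-1)^0 = +1.
v=7: a=7^6·(≡6), b=7^5·(≡4) mod 7; (6|7)=-1, (4|7)=+1; (−1)^{6·5·3}·(-1)^5·(+1)^6 = -1.
v=13: a=13^2·(≡6), b=13^1·(≡5) mod 13; (6|13)=-1, (5|13)=-1; (−1)^{2·1·6}·(-1)^1·(-1)^2 = -1.
v=∞: -11 < 0 and -15015 < 0  ⇒  (a,b)_∞ = -1.
v=23: a=23^2·(≡1), b=23^2·(≡4) mod 23; (1|23)=+1, (4|23)=+1; (−1)^{2·2·11}·(+1)^2·(+1)^2 = +1.
v=47: a=47^-2·(≡12), b=47^-2·(≡1) mod 47; (12|47)=+1, (1|47)=+1; (−1)^{-2·-2·23}·(+1)^-2·(+1)^-2 = +1.
(-11, -15015 / ℚ) ramifies at {7, 11, 13, ∞}: a division algebra.

[7, 11, 13, inf]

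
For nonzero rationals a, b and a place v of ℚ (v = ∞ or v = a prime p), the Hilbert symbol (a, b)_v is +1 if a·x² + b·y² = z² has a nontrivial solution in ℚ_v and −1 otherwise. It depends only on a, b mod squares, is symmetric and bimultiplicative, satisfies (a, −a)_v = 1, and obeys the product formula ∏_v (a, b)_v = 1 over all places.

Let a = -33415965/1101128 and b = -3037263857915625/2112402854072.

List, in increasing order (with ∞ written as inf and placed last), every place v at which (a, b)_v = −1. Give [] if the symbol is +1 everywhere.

Mod squares: a ≡ -170, b ≡ -103870. Check v ∈ {∞, 2, 3, 5, 7, 11, 13, 17, 19, 41, 47, 53}.
v=5: a=5^1·(≡4), b=5^5·(≡1) mod 5; (4|5)=+1, (1|5)=+1; (−1)^{1·5·2}·(+1)^5·(+1)^1 = +1.
v=53: a=53^-2·(≡28), b=53^-2·(≡25) mod 53; (28|53)=+1, (25|53)=+1; (−1)^{-2·-2·26}·(+1)^-2·(+1)^-2 = +1.
v=17: a=17^1·(≡12), b=17^-1·(≡14) mod 17; (12|17)=-1, (14|17)=-1; (−1)^{1·-1·8}·(-1)^-1·(-1)^1 = +1.
v=7: a=7^-2·(≡6), b=7^-6·(≡6) mod 7; (6|7)=-1, (6|7)=-1; (−1)^{-2·-6·3}·(-1)^-6·(-1)^-2 = +1.
v=2: v_2(a)=-3, v_2(b)=-3; units ≡ 3, 1 (mod 8); ε·ε+αω+βω = 1·0+-3·0+-3·1 ≡ 1  ⇒  (a,b)_2 = -1.
v=47: a=47^0·(≡4), b=47^-1·(≡40) mod 47; (4|47)=+1, (40|47)=-1; (−1)^{0·-1·23}·(+1)^-1·(-1)^0 = +1.
v=∞: -170 < 0 and -103870 < 0  ⇒  (a,b)_∞ = -1.
v=41: a=41^0·(≡7), b=41^2·(≡28) mod 41; (7|41)=-1, (28|41)=-1; (−1)^{0·2·20}·(-1)^2·(-1)^0 = +1.
v=13: a=13^0·(≡1), b=13^3·(≡2) mod 13; (1|13)=+1, (2|13)=-1; (−1)^{0·3·6}·(+1)^3·(-1)^0 = +1.
v=11: a=11^2·(≡2), b=11^0·(≡5) mod 11; (2|11)=-1, (5|11)=+1; (−1)^{2·0·5}·(-1)^0·(+1)^2 = +1.
v=3: a=3^2·(≡1), b=3^6·(≡2) mod 3; (1|3)=+1, (2|3)=-1; (−1)^{2·6·1}·(+1)^6·(-1)^2 = +1.
v=19: a=19^2·(≡11), b=19^2·(≡8) mod 19; (11|19)=+1, (8|19)=-1; (−1)^{2·2·9}·(+1)^2·(-1)^2 = +1.
|Ram(-170, -103870)| = 2, even; anisotropic at {2, ∞}.

[2, inf]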